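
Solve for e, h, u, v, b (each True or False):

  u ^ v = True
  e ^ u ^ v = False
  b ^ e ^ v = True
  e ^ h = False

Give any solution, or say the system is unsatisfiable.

e: True, h: True, u: False, v: True, b: True

u ^ v = F ^ T = True ✓
e ^ u ^ v = T ^ F ^ T = False ✓
b ^ e ^ v = T ^ T ^ T = True ✓
e ^ h = T ^ T = False ✓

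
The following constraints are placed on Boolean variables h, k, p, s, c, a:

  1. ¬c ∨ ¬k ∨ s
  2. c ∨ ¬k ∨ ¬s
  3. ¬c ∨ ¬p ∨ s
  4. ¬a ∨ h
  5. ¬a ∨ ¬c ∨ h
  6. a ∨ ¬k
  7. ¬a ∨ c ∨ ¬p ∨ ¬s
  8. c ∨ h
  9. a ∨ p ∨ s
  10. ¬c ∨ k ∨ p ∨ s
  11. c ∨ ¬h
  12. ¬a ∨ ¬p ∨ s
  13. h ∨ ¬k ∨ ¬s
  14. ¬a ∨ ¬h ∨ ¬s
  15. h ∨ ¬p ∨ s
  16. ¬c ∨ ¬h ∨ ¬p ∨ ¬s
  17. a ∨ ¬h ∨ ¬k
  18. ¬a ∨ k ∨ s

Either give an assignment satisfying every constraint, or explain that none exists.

h = True, k = False, p = False, s = True, c = True, a = False

Set h = True.
  then (c ∨ ¬h) forces c = True.
Try k = True:
  (¬c ∨ ¬k ∨ s) forces s = True.
  (a ∨ ¬k) forces a = True.
  clause (¬a ∨ ¬h ∨ ¬s) is falsified — backtrack.
So k = False.
Set p = False.
  then (¬c ∨ k ∨ p ∨ s) forces s = True.
  then (¬a ∨ ¬h ∨ ¬s) forces a = False.
All clauses satisfied.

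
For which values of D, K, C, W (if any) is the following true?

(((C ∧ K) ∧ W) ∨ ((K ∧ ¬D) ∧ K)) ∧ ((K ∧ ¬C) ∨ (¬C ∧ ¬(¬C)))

D = False, K = True, C = False, W = True

  ((C ∧ K) ∧ W) ∨ ((K ∧ ¬D) ∧ K) = True
    (C ∧ K) ∧ W = False
      C ∧ K = False
    (K ∧ ¬D) ∧ K = True
      K ∧ ¬D = True
        ¬D = True
  (K ∧ ¬C) ∨ (¬C ∧ ¬(¬C)) = True
    K ∧ ¬C = True
      ¬C = True
    ¬C ∧ ¬(¬C) = False
      ¬C = True
      ¬(¬C) = False
        ¬C = True
Both conjuncts True, so the formula holds.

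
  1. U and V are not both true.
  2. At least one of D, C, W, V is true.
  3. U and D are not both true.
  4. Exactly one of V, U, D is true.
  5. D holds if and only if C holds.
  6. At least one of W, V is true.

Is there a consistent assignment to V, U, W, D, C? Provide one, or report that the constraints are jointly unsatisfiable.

V = False, U = True, W = True, D = False, C = False

  (1) U=T, V=F — not both ✓
  (2) {D, C, W, V}: 1 true — at least one ✓
  (3) U=T, D=F — not both ✓
  (4) {V, U, D}: 1 true — exactly one ✓
  (5) D=F, C=F — same ✓
  (6) {W, V}: 1 true — at least one ✓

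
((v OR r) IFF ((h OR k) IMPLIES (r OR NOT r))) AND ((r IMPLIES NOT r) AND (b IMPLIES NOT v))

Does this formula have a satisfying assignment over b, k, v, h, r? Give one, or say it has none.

b: False; k: True; v: True; h: True; r: False

  (v OR r) IFF ((h OR k) IMPLIES (r OR NOT r)) = True
    v OR r = True
    (h OR k) IMPLIES (r OR NOT r) = True
      h OR k = True
      r OR NOT r = True
        NOT r = True
  (r IMPLIES NOT r) AND (b IMPLIES NOT v) = True
    r IMPLIES NOT r = True
      NOT r = True
    b IMPLIES NOT v = True
      NOT v = False
Both conjuncts True, so the formula holds.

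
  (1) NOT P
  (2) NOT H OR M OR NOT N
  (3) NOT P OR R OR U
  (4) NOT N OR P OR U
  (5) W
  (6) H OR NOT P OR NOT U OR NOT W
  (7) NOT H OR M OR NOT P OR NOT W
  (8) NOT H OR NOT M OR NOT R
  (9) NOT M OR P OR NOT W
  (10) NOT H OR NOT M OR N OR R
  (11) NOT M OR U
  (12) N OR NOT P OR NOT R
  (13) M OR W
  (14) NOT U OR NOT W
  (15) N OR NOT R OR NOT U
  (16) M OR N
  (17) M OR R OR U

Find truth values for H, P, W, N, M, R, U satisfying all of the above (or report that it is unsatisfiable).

Case P = True:
  Clause (NOT P) is falsified — contradiction.
Case P = False:
  (W) forces W = True.
  (NOT M OR P OR NOT W) forces M = False.
  (NOT U OR NOT W) forces U = False.
  (NOT N OR P OR U) forces N = False.
  Clause (M OR N) is falsified — contradiction.
Both cases fail, so the formula is unsatisfiable.

The formula is unsatisfiable.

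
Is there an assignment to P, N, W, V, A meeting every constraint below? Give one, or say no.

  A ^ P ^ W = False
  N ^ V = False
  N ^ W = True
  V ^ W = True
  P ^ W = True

P: True, N: True, W: False, V: True, A: True

A ^ P ^ W = T ^ T ^ F = False ✓
N ^ V = T ^ T = False ✓
N ^ W = T ^ F = True ✓
V ^ W = T ^ F = True ✓
P ^ W = T ^ F = True ✓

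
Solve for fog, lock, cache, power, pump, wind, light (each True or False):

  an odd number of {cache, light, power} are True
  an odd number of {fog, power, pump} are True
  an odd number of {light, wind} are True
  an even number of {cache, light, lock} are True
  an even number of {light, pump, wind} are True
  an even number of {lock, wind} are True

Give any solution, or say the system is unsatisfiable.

fog=F, lock=T, cache=T, power=F, pump=T, wind=T, light=F

{cache, light, power}: 1 true → odd ✓
{fog, power, pump}: 1 true → odd ✓
{light, wind}: 1 true → odd ✓
{cache, light, lock}: 2 true → even ✓
{light, pump, wind}: 2 true → even ✓
{lock, wind}: 2 true → even ✓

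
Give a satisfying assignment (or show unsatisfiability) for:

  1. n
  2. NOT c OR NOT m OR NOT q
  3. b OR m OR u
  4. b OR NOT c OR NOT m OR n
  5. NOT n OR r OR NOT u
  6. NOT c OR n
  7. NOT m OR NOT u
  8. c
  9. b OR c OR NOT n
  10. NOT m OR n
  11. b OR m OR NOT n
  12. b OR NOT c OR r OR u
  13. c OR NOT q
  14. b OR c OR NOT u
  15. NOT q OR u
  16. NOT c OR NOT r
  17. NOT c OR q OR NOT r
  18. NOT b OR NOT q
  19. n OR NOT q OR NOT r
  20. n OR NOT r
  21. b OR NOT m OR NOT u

q=F; c=T; r=F; m=F; b=T; n=T; u=F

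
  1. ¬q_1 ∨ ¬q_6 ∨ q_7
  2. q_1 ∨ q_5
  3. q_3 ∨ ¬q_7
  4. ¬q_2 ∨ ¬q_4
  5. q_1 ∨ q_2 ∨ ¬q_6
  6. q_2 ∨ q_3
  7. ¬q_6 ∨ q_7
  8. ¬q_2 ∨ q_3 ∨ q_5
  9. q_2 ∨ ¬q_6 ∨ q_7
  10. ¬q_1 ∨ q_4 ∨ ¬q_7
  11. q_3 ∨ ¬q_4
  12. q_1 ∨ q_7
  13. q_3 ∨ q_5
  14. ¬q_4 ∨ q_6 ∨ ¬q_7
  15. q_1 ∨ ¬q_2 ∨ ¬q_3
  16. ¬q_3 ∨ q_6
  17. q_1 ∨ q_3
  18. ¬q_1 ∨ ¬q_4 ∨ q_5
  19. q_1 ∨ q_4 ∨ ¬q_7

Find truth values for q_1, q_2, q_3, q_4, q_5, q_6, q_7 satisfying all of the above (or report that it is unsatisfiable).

q_1 = True; q_2 = False; q_3 = True; q_4 = True; q_5 = True; q_6 = True; q_7 = True

Set q_1 = True.
Set q_2 = False.
  then (q_2 ∨ q_3) forces q_3 = True.
  then (¬q_3 ∨ q_6) forces q_6 = True.
  then (¬q_1 ∨ ¬q_6 ∨ q_7) forces q_7 = True.
  then (¬q_1 ∨ q_4 ∨ ¬q_7) forces q_4 = True.
  then (¬q_1 ∨ ¬q_4 ∨ q_5) forces q_5 = True.
All clauses satisfied.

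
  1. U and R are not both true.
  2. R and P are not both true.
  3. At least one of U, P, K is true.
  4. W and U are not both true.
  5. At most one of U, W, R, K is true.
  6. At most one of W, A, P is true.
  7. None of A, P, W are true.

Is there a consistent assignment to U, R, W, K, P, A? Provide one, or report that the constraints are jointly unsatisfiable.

U = True, R = False, W = False, K = False, P = False, A = False

  (1) U=T, R=F — not both ✓
  (2) R=F, P=F — not both ✓
  (3) {U, P, K}: 1 true — at least one ✓
  (4) W=F, U=T — not both ✓
  (5) {U, W, R, K}: 1 true — at most one ✓
  (6) {W, A, P}: 0 true — at most one ✓
  (7) {A, P, W}: 0 true — none ✓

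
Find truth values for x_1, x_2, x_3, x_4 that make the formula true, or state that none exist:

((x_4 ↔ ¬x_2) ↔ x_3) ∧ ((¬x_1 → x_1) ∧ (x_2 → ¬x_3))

x_1 = True, x_2 = True, x_3 = False, x_4 = True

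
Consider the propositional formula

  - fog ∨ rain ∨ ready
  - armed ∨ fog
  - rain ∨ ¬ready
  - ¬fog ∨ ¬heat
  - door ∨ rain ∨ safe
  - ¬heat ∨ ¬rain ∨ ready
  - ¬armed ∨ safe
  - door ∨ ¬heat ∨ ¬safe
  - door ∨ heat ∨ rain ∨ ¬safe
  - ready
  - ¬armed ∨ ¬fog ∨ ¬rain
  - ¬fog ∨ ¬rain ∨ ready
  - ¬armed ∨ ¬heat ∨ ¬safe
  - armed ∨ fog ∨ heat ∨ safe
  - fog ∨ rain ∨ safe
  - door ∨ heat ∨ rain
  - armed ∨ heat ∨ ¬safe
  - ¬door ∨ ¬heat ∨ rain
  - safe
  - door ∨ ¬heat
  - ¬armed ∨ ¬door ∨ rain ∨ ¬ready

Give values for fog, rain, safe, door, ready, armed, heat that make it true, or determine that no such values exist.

fog = False, rain = True, safe = True, door = False, ready = True, armed = True, heat = False

Unit clause (ready) forces ready = True.
Unit clause (safe) forces safe = True.
In (rain ∨ ¬ready) only rain is left, so rain = True.
Try fog = True:
  (¬fog ∨ ¬heat) forces heat = False.
  (¬armed ∨ ¬fog ∨ ¬rain) forces armed = False.
  clause (armed ∨ heat ∨ ¬safe) is falsified — backtrack.
So fog = False.
  then (armed ∨ fog) forces armed = True.
  then (¬armed ∨ ¬heat ∨ ¬safe) forces heat = False.
Set door = False.
All clauses satisfied.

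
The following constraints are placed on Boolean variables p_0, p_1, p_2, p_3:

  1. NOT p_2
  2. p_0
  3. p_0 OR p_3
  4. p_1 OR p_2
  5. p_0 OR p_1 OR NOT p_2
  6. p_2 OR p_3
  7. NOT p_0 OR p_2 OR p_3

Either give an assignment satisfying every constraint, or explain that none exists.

p_0=T, p_1=T, p_2=F, p_3=T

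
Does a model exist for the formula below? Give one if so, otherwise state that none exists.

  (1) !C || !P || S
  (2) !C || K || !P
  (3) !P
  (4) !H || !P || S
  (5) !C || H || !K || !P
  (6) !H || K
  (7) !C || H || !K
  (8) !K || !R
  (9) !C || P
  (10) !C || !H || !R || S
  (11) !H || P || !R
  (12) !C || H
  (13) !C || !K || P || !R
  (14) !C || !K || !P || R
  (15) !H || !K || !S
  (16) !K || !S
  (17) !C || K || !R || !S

H = False, S = True, C = False, K = False, R = False, P = False

Unit clause (!P) forces P = False.
In (!C || P) only !C is left, so C = False.
Set H = False.
Set S = True.
  then (!K || !S) forces K = False.
Set R = False.
All clauses satisfied.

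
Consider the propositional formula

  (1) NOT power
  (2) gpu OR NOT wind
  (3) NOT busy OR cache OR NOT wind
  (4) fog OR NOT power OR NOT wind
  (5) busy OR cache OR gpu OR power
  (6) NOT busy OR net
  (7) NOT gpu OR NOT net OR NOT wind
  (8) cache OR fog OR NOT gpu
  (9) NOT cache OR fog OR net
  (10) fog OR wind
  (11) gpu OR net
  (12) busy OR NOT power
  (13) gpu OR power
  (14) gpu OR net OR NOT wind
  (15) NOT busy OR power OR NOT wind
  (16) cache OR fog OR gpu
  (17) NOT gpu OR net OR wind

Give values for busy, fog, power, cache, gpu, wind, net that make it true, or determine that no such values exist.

busy = False, fog = True, power = False, cache = False, gpu = True, wind = False, net = True

Unit clause (NOT power) forces power = False.
In (gpu OR power) only gpu is left, so gpu = True.
Set busy = False.
Try fog = False:
  (cache OR fog OR NOT gpu) forces cache = True.
  (NOT cache OR fog OR net) forces net = True.
  (NOT gpu OR NOT net OR NOT wind) forces wind = False.
  clause (fog OR wind) is falsified — backtrack.
So fog = True.
Set cache = False.
Set wind = False.
  then (NOT gpu OR net OR wind) forces net = True.
All clauses satisfied.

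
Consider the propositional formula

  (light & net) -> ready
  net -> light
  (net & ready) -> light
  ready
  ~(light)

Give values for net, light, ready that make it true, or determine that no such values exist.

Unit clause (~light) forces light = False.
Unit clause (ready) forces ready = True.
In (light | ~net) only ~net is left, so net = False.
Check each clause:
  (~light): ~light holds.
  (ready): ready holds.
  (light | ~net): ~net holds.
  (light | ~net | ~ready): ~net holds.
  (~light | ~net | ready): ~light holds.
All clauses satisfied.

net = False, light = False, ready = True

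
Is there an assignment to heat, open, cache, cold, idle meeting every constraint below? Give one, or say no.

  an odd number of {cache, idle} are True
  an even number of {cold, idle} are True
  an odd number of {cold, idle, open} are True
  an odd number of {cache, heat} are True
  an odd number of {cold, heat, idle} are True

heat: True; open: True; cache: False; cold: True; idle: True

{cache, idle}: 1 true → odd ✓
{cold, idle}: 2 true → even ✓
{cold, idle, open}: 3 true → odd ✓
{cache, heat}: 1 true → odd ✓
{cold, heat, idle}: 3 true → odd ✓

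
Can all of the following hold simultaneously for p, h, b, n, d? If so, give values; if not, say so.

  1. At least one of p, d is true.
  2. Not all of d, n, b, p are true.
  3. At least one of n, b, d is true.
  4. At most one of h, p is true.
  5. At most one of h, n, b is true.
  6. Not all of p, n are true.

p = True, h = False, b = True, n = False, d = True

  (1) {p, d}: 2 true — at least one ✓
  (2) {d, n, b, p}: 3/4 true — not all ✓
  (3) {n, b, d}: 2 true — at least one ✓
  (4) {h, p}: 1 true — at most one ✓
  (5) {h, n, b}: 1 true — at most one ✓
  (6) {p, n}: 1/2 true — not all ✓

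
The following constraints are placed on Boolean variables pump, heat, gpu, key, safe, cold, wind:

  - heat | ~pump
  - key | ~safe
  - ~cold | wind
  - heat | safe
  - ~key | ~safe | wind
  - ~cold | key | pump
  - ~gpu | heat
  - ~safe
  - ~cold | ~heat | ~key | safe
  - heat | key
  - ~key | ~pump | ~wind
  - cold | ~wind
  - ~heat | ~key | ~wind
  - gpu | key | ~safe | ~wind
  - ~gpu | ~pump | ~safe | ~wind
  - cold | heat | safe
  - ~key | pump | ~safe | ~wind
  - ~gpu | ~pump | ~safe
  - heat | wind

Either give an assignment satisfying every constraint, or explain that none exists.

pump: False, heat: True, gpu: True, key: True, safe: False, cold: False, wind: False

Unit clause (~safe) forces safe = False.
In (heat | safe) only heat is left, so heat = True.
Set pump = False.
Set gpu = True.
Set key = True.
  then (~cold | ~heat | ~key | safe) forces cold = False.
  then (cold | ~wind) forces wind = False.
All clauses satisfied.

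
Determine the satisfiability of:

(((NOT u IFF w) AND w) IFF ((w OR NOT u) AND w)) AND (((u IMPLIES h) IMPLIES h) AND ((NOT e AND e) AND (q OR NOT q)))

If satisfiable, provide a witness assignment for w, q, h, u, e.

Unsatisfiable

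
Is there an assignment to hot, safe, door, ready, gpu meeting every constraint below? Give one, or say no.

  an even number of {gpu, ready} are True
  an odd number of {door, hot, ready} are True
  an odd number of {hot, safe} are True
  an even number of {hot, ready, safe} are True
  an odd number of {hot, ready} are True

hot = False; safe = True; door = False; ready = True; gpu = True

{gpu, ready}: 2 true → even ✓
{door, hot, ready}: 1 true → odd ✓
{hot, safe}: 1 true → odd ✓
{hot, ready, safe}: 2 true → even ✓
{hot, ready}: 1 true → odd ✓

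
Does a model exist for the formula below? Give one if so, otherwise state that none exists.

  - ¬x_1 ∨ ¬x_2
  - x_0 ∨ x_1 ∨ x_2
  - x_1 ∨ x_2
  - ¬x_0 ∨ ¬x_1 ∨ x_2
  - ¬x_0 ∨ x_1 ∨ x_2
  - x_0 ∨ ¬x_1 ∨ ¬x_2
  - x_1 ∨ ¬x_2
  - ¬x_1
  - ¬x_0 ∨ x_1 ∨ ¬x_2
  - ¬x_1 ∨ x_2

Case x_1 = True:
  Clause (¬x_1) is falsified — contradiction.
Case x_1 = False:
  (x_1 ∨ x_2) forces x_2 = True.
  Clause (x_1 ∨ ¬x_2) is falsified — contradiction.
Both cases fail, so the formula is unsatisfiable.

No satisfying assignment exists.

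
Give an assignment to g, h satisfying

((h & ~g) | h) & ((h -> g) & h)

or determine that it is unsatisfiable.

g = True, h = True

  (h & ~g) | h = True
    h & ~g = False
      ~g = False
  (h -> g) & h = True
    h -> g = True
Both conjuncts True, so the formula holds.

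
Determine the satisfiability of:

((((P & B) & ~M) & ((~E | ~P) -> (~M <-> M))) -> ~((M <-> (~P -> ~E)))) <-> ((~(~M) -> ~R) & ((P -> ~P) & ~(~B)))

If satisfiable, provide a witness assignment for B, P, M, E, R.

B: True; P: False; M: False; E: False; R: True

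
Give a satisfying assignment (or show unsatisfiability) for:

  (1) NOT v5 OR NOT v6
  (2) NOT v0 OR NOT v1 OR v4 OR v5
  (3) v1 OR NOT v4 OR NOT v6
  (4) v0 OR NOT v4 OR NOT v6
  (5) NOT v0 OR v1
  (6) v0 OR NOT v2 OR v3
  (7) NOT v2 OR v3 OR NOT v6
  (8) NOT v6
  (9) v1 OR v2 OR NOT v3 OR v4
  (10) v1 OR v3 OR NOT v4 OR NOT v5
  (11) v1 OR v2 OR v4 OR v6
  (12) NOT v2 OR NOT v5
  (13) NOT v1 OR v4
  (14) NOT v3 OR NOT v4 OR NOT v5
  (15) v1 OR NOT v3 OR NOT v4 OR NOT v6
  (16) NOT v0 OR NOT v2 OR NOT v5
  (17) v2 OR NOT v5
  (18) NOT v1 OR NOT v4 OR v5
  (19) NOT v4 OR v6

v0=F; v1=F; v2=T; v3=T; v4=F; v5=F; v6=F

Unit clause (NOT v6) forces v6 = False.
In (NOT v4 OR v6) only NOT v4 is left, so v4 = False.
In (NOT v1 OR v4) only NOT v1 is left, so v1 = False.
In (NOT v0 OR v1) only NOT v0 is left, so v0 = False.
In (v1 OR v2 OR v4 OR v6) only v2 is left, so v2 = True.
In (NOT v2 OR NOT v5) only NOT v5 is left, so v5 = False.
In (v0 OR NOT v2 OR v3) only v3 is left, so v3 = True.
All clauses satisfied.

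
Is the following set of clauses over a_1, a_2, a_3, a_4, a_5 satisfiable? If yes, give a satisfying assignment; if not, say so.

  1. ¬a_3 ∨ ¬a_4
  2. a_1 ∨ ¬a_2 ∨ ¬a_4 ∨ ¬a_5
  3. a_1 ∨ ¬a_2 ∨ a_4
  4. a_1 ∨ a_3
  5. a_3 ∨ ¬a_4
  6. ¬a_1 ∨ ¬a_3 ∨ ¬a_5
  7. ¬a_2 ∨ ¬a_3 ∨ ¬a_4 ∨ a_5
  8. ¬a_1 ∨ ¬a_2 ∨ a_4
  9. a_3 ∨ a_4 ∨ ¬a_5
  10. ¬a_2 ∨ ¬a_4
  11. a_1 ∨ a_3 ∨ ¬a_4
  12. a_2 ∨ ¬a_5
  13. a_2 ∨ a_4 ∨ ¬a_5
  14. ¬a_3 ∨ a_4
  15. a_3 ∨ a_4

Unsatisfiable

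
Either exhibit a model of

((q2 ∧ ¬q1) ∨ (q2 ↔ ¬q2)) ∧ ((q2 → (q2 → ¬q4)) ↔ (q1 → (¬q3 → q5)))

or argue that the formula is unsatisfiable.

q1 = False, q2 = True, q3 = False, q4 = False, q5 = False

  (q2 ∧ ¬q1) ∨ (q2 ↔ ¬q2) = True
    q2 ∧ ¬q1 = True
      ¬q1 = True
    q2 ↔ ¬q2 = False
      ¬q2 = False
  (q2 → (q2 → ¬q4)) ↔ (q1 → (¬q3 → q5)) = True
    q2 → (q2 → ¬q4) = True
      q2 → ¬q4 = True
        ¬q4 = True
    q1 → (¬q3 → q5) = True
      ¬q3 → q5 = False
        ¬q3 = True
Both conjuncts True, so the formula holds.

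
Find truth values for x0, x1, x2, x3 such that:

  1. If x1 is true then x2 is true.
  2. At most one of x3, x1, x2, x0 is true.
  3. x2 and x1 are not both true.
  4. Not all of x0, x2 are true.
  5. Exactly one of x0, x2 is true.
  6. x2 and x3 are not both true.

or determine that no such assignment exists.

x0=T; x1=F; x2=F; x3=F

  (1) x1=F ⇒ x2: vacuous ✓
  (2) {x3, x1, x2, x0}: 1 true — at most one ✓
  (3) x2=F, x1=F — not both ✓
  (4) {x0, x2}: 1/2 true — not all ✓
  (5) {x0, x2}: 1 true — exactly one ✓
  (6) x2=F, x3=F — not both ✓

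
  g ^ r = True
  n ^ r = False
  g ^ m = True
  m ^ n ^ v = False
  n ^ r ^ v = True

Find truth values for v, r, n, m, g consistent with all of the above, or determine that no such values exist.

Adding constraints 1, 3, 4, 5 mod 2: every variable appears an even number of times on the left, so the left side is 0.
But the right sides sum to 1 (mod 2). 0 ≠ 1 — the system is inconsistent.

The formula is unsatisfiable.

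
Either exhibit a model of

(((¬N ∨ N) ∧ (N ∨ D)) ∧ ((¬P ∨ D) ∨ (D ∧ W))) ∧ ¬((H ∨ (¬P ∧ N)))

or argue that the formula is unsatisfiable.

D: True; H: False; N: False; W: False; P: False

  ((¬N ∨ N) ∧ (N ∨ D)) ∧ ((¬P ∨ D) ∨ (D ∧ W)) = True
    (¬N ∨ N) ∧ (N ∨ D) = True
      ¬N ∨ N = True
        ¬N = True
      N ∨ D = True
    (¬P ∨ D) ∨ (D ∧ W) = True
      ¬P ∨ D = True
        ¬P = True
      D ∧ W = False
  ¬((H ∨ (¬P ∧ N))) = True
    H ∨ (¬P ∧ N) = False
      ¬P ∧ N = False
        ¬P = True
Both conjuncts True, so the formula holds.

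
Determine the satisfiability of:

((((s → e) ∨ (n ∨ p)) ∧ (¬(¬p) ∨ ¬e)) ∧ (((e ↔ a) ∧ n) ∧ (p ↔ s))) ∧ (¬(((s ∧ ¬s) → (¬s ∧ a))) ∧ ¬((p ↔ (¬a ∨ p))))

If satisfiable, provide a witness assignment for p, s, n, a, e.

The conjunct ¬(((s ∧ ¬s) → (¬s ∧ a))) is unsatisfiable on its own:
  s=F, a=F: evaluates to False.
  s=F, a=T: evaluates to False.
  s=T, a=F: evaluates to False.
  s=T, a=T: evaluates to False.
So the whole conjunction is unsatisfiable.

No satisfying assignment exists.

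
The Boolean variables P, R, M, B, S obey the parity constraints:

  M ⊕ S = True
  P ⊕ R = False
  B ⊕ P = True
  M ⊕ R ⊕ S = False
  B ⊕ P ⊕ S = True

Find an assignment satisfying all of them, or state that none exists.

P=T, R=T, M=T, B=F, S=F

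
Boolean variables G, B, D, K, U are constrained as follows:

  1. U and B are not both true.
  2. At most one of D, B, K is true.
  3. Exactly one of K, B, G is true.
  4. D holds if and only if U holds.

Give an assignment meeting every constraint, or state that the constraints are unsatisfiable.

G: False, B: False, D: False, K: True, U: False

  (1) U=F, B=F — not both ✓
  (2) {D, B, K}: 1 true — at most one ✓
  (3) {K, B, G}: 1 true — exactly one ✓
  (4) D=F, U=F — same ✓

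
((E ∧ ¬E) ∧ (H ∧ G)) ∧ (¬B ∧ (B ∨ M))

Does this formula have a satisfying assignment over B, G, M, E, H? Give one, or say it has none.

Case E = True: the conjunct ¬E is False.
Case E = False: the conjunct E is False.
Both cases fail — unsatisfiable.

UNSATISFIABLE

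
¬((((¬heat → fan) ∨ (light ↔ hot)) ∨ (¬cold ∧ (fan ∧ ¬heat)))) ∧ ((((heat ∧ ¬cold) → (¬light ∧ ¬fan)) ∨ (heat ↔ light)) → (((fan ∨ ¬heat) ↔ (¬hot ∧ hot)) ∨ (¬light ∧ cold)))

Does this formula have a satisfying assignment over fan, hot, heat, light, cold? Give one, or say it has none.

fan: False, hot: True, heat: False, light: False, cold: True

  ¬((((¬heat → fan) ∨ (light ↔ hot)) ∨ (¬cold ∧ (fan ∧ ¬heat)))) = True
    ((¬heat → fan) ∨ (light ↔ hot)) ∨ (¬cold ∧ (fan ∧ ¬heat)) = False
      (¬heat → fan) ∨ (light ↔ hot) = False
        ¬heat → fan = False
          ¬heat = True
        light ↔ hot = False
      ¬cold ∧ (fan ∧ ¬heat) = False
        ¬cold = False
        fan ∧ ¬heat = False
          ¬heat = True
  (((heat ∧ ¬cold) → (¬light ∧ ¬fan)) ∨ (heat ↔ light)) → (((fan ∨ ¬heat) ↔ (¬hot ∧ hot)) ∨ (¬light ∧ cold)) = True
    ((heat ∧ ¬cold) → (¬light ∧ ¬fan)) ∨ (heat ↔ light) = True
      (heat ∧ ¬cold) → (¬light ∧ ¬fan) = True
        heat ∧ ¬cold = False
          ¬cold = False
        ¬light ∧ ¬fan = True
          ¬light = True
          ¬fan = True
      heat ↔ light = True
    ((fan ∨ ¬heat) ↔ (¬hot ∧ hot)) ∨ (¬light ∧ cold) = True
      (fan ∨ ¬heat) ↔ (¬hot ∧ hot) = False
        fan ∨ ¬heat = True
          ¬heat = True
        ¬hot ∧ hot = False
          ¬hot = False
      ¬light ∧ cold = True
        ¬light = True
Both conjuncts True, so the formula holds.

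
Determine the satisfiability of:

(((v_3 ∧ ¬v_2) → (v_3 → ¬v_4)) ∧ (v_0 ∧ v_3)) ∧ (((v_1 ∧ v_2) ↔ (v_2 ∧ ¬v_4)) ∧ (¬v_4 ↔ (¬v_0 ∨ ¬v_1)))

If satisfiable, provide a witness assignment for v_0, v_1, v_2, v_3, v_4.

v_0: True; v_1: False; v_2: False; v_3: True; v_4: False

  ((v_3 ∧ ¬v_2) → (v_3 → ¬v_4)) ∧ (v_0 ∧ v_3) = True
    (v_3 ∧ ¬v_2) → (v_3 → ¬v_4) = True
      v_3 ∧ ¬v_2 = True
        ¬v_2 = True
      v_3 → ¬v_4 = True
        ¬v_4 = True
    v_0 ∧ v_3 = True
  ((v_1 ∧ v_2) ↔ (v_2 ∧ ¬v_4)) ∧ (¬v_4 ↔ (¬v_0 ∨ ¬v_1)) = True
    (v_1 ∧ v_2) ↔ (v_2 ∧ ¬v_4) = True
      v_1 ∧ v_2 = False
      v_2 ∧ ¬v_4 = False
        ¬v_4 = True
    ¬v_4 ↔ (¬v_0 ∨ ¬v_1) = True
      ¬v_4 = True
      ¬v_0 ∨ ¬v_1 = True
        ¬v_0 = False
        ¬v_1 = True
Both conjuncts True, so the formula holds.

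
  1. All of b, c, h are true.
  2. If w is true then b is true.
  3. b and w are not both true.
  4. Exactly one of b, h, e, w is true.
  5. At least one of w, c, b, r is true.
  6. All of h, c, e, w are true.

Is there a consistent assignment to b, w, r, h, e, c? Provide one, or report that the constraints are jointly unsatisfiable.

Case w = True:
  (1) forces b = True.
  Constraint (3) is violated (b=T, w=T) — contradiction.
Case w = False:
  Constraint (6) is violated (w=F) — contradiction.
Both cases fail — unsatisfiable.

No satisfying assignment exists.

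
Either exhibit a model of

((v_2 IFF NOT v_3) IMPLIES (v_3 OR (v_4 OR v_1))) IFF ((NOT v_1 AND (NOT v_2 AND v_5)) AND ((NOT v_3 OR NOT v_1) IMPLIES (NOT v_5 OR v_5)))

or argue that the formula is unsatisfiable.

v_1 = False, v_2 = False, v_3 = True, v_4 = True, v_5 = True

  ((v_2 IFF NOT v_3) IMPLIES (v_3 OR (v_4 OR v_1))) IFF ((NOT v_1 AND (NOT v_2 AND v_5)) AND ((NOT v_3 OR NOT v_1) IMPLIES (NOT v_5 OR v_5))) = True
    (v_2 IFF NOT v_3) IMPLIES (v_3 OR (v_4 OR v_1)) = True
      v_2 IFF NOT v_3 = True
        NOT v_3 = False
      v_3 OR (v_4 OR v_1) = True
        v_4 OR v_1 = True
    (NOT v_1 AND (NOT v_2 AND v_5)) AND ((NOT v_3 OR NOT v_1) IMPLIES (NOT v_5 OR v_5)) = True
      NOT v_1 AND (NOT v_2 AND v_5) = True
        NOT v_1 = True
        NOT v_2 AND v_5 = True
          NOT v_2 = True
      (NOT v_3 OR NOT v_1) IMPLIES (NOT v_5 OR v_5) = True
        NOT v_3 OR NOT v_1 = True
          NOT v_3 = False
          NOT v_1 = True
        NOT v_5 OR v_5 = True
          NOT v_5 = False
The formula evaluates to True.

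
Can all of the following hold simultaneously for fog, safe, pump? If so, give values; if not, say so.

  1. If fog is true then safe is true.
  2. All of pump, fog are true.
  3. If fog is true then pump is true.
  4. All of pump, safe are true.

fog=T, safe=T, pump=T

  (1) fog=T ⇒ safe: T ✓
  (2) {pump, fog}: all 2 true ✓
  (3) fog=T ⇒ pump: T ✓
  (4) {pump, safe}: all 2 true ✓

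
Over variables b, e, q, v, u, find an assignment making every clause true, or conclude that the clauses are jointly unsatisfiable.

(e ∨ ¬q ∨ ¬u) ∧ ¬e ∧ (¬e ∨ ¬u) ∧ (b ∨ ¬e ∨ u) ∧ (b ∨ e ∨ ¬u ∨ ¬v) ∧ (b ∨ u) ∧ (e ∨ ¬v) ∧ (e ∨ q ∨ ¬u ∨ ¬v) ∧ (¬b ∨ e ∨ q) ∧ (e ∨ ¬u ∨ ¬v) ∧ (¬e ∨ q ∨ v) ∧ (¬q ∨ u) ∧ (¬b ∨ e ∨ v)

b = False; e = False; q = False; v = False; u = True

Unit clause (¬e) forces e = False.
In (e ∨ ¬v) only ¬v is left, so v = False.
In (¬b ∨ e ∨ v) only ¬b is left, so b = False.
In (b ∨ u) only u is left, so u = True.
In (e ∨ ¬q ∨ ¬u) only ¬q is left, so q = False.
All clauses satisfied.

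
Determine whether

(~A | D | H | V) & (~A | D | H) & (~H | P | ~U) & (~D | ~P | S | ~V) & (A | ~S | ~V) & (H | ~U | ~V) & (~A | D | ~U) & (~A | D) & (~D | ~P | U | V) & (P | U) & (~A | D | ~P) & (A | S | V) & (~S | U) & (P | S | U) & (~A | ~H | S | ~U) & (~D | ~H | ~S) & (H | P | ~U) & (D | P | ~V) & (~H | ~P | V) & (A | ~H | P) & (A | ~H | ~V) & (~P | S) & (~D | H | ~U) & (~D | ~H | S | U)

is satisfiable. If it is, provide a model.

Set D = False.
  then (~A | D) forces A = False.
Try V = True:
  (A | ~S | ~V) forces S = False.
  (D | P | ~V) forces P = True.
  clause (~P | S) is falsified — backtrack.
So V = False.
  then (A | S | V) forces S = True.
  then (~S | U) forces U = True.
Set P = True.
  then (~H | ~P | V) forces H = False.
All clauses satisfied.

D=F, V=F, A=F, U=T, S=T, P=T, H=F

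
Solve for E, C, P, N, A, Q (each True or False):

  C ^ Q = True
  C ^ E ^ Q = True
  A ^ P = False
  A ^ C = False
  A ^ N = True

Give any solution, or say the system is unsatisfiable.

E=F, C=F, P=F, N=T, A=F, Q=T

C ^ Q = F ^ T = True ✓
C ^ E ^ Q = F ^ F ^ T = True ✓
A ^ P = F ^ F = False ✓
A ^ C = F ^ F = False ✓
A ^ N = F ^ T = True ✓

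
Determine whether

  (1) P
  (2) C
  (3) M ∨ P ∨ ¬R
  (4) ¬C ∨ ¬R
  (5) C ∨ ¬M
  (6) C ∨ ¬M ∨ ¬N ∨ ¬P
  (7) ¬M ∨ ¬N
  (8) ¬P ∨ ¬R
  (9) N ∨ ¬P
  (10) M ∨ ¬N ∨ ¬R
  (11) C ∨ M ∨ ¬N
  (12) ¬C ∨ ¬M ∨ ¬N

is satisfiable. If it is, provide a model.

Unit clause (P) forces P = True.
Unit clause (C) forces C = True.
In (¬C ∨ ¬R) only ¬R is left, so R = False.
In (N ∨ ¬P) only N is left, so N = True.
In (¬C ∨ ¬M ∨ ¬N) only ¬M is left, so M = False.
All clauses satisfied.

P: True; R: False; C: True; M: False; N: True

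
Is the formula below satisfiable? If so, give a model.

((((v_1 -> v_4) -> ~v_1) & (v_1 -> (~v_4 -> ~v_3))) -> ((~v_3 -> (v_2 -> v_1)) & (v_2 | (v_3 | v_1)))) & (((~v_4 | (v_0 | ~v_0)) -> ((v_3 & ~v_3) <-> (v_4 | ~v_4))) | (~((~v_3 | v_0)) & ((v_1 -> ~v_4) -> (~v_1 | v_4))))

v_0=F; v_1=T; v_2=F; v_3=T; v_4=T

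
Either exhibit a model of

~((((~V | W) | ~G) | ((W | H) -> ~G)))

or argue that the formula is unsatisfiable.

W = False, G = True, V = True, H = True

  ~((((~V | W) | ~G) | ((W | H) -> ~G))) = True
    ((~V | W) | ~G) | ((W | H) -> ~G) = False
      (~V | W) | ~G = False
        ~V | W = False
          ~V = False
        ~G = False
      (W | H) -> ~G = False
        W | H = True
        ~G = False
The formula evaluates to True.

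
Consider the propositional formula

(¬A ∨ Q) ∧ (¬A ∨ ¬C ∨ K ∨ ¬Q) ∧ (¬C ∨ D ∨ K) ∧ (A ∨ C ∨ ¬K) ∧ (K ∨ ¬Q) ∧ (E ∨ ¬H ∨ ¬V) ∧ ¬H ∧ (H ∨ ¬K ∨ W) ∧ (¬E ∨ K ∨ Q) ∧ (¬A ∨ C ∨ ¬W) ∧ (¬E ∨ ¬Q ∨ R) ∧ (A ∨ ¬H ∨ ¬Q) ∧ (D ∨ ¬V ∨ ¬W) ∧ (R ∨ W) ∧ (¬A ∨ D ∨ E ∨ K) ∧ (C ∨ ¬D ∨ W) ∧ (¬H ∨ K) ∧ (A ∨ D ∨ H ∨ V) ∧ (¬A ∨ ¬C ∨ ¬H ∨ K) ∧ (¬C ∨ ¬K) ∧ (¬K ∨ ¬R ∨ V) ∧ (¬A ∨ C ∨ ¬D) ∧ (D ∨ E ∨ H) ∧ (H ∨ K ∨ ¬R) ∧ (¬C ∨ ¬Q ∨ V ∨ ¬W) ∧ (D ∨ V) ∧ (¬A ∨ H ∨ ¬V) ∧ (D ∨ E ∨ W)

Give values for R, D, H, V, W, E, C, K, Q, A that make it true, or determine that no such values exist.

Unit clause (¬H) forces H = False.
Try R = True:
  (H ∨ K ∨ ¬R) forces K = True.
  (H ∨ ¬K ∨ W) forces W = True.
  (¬C ∨ ¬K) forces C = False.
  (A ∨ C ∨ ¬K) forces A = True.
  clause (¬A ∨ C ∨ ¬W) is falsified — backtrack.
So R = False.
  then (R ∨ W) forces W = True.
Try D = False:
  (D ∨ ¬V ∨ ¬W) forces V = False.
  clause (D ∨ V) is falsified — backtrack.
So D = True.
Set V = True.
  then (¬A ∨ H ∨ ¬V) forces A = False.
Set E = False.
Set C = False.
  then (A ∨ C ∨ ¬K) forces K = False.
  then (K ∨ ¬Q) forces Q = False.
All clauses satisfied.

R: False, D: True, H: False, V: True, W: True, E: False, C: False, K: False, Q: False, A: False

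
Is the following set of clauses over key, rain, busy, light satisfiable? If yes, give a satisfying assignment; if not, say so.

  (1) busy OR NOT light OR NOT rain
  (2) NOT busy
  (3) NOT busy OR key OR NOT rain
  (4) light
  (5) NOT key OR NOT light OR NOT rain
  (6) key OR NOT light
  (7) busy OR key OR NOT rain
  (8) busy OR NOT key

Case key = True:
  (NOT busy) forces busy = False.
  Clause (busy OR NOT key) is falsified — contradiction.
Case key = False:
  (NOT busy) forces busy = False.
  (light) forces light = True.
  Clause (key OR NOT light) is falsified — contradiction.
Both cases fail, so the formula is unsatisfiable.

Unsatisfiable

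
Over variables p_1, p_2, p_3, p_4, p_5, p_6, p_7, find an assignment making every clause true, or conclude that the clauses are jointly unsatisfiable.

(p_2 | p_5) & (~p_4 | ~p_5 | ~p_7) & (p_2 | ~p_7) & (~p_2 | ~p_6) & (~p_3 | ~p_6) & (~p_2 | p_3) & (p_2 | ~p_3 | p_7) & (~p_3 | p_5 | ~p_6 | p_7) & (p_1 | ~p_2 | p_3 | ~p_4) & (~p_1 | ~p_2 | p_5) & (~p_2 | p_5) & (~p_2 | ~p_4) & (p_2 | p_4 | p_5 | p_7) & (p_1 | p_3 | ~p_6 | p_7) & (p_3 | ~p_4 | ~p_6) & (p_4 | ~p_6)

p_1 = True, p_2 = True, p_3 = True, p_4 = False, p_5 = True, p_6 = False, p_7 = False

Set p_1 = True.
Set p_2 = True.
  then (~p_2 | ~p_6) forces p_6 = False.
  then (~p_2 | p_3) forces p_3 = True.
  then (~p_1 | ~p_2 | p_5) forces p_5 = True.
  then (~p_2 | ~p_4) forces p_4 = False.
Set p_7 = False.
All clauses satisfied.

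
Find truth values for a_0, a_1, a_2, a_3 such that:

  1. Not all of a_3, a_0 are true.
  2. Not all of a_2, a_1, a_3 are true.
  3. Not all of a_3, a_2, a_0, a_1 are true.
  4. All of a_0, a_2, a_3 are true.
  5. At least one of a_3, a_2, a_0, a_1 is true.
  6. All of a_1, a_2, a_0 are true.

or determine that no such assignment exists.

The formula is unsatisfiable.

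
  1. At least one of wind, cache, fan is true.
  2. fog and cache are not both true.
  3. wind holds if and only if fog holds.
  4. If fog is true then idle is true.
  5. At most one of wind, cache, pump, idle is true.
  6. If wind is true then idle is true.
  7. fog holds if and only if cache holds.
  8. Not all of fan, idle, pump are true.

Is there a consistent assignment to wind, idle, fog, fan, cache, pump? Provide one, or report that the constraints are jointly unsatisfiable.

wind = False, idle = False, fog = False, fan = True, cache = False, pump = False

  (1) {wind, cache, fan}: 1 true — at least one ✓
  (2) fog=F, cache=F — not both ✓
  (3) wind=F, fog=F — same ✓
  (4) fog=F ⇒ idle: vacuous ✓
  (5) {wind, cache, pump, idle}: 0 true — at most one ✓
  (6) wind=F ⇒ idle: vacuous ✓
  (7) fog=F, cache=F — same ✓
  (8) {fan, idle, pump}: 1/3 true — not all ✓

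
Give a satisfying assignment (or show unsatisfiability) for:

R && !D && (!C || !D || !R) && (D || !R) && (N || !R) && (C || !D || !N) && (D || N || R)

The formula is unsatisfiable.

Case R = True:
  (!D) forces D = False.
  Clause (D || !R) is falsified — contradiction.
Case R = False:
  Clause (R) is falsified — contradiction.
Both cases fail, so the formula is unsatisfiable.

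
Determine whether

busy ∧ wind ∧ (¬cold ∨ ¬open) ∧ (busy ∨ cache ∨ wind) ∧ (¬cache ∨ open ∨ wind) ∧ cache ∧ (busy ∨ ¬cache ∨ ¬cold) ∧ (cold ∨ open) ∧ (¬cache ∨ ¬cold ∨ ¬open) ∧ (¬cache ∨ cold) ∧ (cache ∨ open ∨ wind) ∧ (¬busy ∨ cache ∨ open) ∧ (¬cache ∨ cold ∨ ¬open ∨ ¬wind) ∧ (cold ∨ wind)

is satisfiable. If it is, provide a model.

Unit clause (busy) forces busy = True.
Unit clause (wind) forces wind = True.
Unit clause (cache) forces cache = True.
In (¬cache ∨ cold) only cold is left, so cold = True.
In (¬cold ∨ ¬open) only ¬open is left, so open = False.
All clauses satisfied.

busy = True; open = False; cold = True; cache = True; wind = True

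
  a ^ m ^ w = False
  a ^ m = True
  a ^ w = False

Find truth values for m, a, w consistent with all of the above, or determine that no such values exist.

m=F, a=T, w=T

a ^ m ^ w = T ^ F ^ T = False ✓
a ^ m = T ^ F = True ✓
a ^ w = T ^ T = False ✓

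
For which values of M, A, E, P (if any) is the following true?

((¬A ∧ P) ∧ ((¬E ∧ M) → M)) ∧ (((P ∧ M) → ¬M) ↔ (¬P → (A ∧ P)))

M = False; A = False; E = True; P = True

  (¬A ∧ P) ∧ ((¬E ∧ M) → M) = True
    ¬A ∧ P = True
      ¬A = True
    (¬E ∧ M) → M = True
      ¬E ∧ M = False
        ¬E = False
  ((P ∧ M) → ¬M) ↔ (¬P → (A ∧ P)) = True
    (P ∧ M) → ¬M = True
      P ∧ M = False
      ¬M = True
    ¬P → (A ∧ P) = True
      ¬P = False
      A ∧ P = False
Both conjuncts True, so the formula holds.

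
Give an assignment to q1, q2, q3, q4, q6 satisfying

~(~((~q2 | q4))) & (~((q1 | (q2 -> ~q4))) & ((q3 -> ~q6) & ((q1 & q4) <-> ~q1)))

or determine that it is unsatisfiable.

Case q1 = True: the conjunct ~((q1 | (q2 -> ~q4))) becomes ~((True | (q2 -> ~q4))) = False.
Case q1 = False: the conjunct (q1 & q4) <-> ~q1 becomes (False & q4) <-> ~False = False.
Both cases fail — unsatisfiable.

UNSATISFIABLE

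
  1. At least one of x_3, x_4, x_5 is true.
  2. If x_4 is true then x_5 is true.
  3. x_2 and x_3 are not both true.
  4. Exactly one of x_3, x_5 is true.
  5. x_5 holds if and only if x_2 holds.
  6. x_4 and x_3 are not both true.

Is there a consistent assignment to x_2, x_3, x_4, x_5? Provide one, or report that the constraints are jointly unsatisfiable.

x_2: True, x_3: False, x_4: True, x_5: True

  (1) {x_3, x_4, x_5}: 2 true — at least one ✓
  (2) x_4=T ⇒ x_5: T ✓
  (3) x_2=T, x_3=F — not both ✓
  (4) {x_3, x_5}: 1 true — exactly one ✓
  (5) x_5=T, x_2=T — same ✓
  (6) x_4=T, x_3=F — not both ✓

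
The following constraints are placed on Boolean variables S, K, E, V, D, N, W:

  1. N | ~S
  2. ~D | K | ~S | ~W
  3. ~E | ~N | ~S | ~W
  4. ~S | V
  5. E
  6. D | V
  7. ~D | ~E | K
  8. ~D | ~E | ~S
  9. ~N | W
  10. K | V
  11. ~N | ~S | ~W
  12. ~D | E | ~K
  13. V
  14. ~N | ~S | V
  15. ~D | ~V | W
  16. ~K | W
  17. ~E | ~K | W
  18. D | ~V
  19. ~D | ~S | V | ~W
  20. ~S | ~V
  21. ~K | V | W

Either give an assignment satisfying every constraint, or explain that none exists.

S: False, K: True, E: True, V: True, D: True, N: False, W: True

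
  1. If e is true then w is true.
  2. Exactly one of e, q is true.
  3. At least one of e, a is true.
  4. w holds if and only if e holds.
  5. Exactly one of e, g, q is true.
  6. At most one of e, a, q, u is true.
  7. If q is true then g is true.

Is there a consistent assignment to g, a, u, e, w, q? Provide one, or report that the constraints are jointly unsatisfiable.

g: False, a: False, u: False, e: True, w: True, q: False

  (1) e=T ⇒ w: T ✓
  (2) {e, q}: 1 true — exactly one ✓
  (3) {e, a}: 1 true — at least one ✓
  (4) w=T, e=T — same ✓
  (5) {e, g, q}: 1 true — exactly one ✓
  (6) {e, a, q, u}: 1 true — at most one ✓
  (7) q=F ⇒ g: vacuous ✓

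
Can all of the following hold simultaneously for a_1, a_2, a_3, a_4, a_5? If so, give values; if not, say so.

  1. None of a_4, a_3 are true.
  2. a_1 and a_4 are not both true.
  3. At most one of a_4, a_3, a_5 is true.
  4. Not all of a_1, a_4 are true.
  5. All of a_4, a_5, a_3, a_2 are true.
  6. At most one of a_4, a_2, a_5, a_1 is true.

The formula is unsatisfiable.

Case a_3 = True:
  Constraint (1) is violated (a_3=T) — contradiction.
Case a_3 = False:
  Constraint (5) is violated (a_3=F) — contradiction.
Both cases fail — unsatisfiable.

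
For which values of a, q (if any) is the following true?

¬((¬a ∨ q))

a = True, q = False

  ¬((¬a ∨ q)) = True
    ¬a ∨ q = False
      ¬a = False
The formula evaluates to True.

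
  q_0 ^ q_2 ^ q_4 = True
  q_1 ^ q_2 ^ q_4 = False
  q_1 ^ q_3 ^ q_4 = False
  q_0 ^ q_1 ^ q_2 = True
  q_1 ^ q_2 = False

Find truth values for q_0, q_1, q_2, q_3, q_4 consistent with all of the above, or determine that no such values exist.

q_0=T; q_1=F; q_2=F; q_3=F; q_4=F

q_0 ^ q_2 ^ q_4 = T ^ F ^ F = True ✓
q_1 ^ q_2 ^ q_4 = F ^ F ^ F = False ✓
q_1 ^ q_3 ^ q_4 = F ^ F ^ F = False ✓
q_0 ^ q_1 ^ q_2 = T ^ F ^ F = True ✓
q_1 ^ q_2 = F ^ F = False ✓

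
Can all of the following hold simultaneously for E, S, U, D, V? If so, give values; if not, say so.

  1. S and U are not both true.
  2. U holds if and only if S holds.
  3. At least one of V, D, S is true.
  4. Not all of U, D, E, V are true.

E=T, S=F, U=F, D=T, V=F

  (1) S=F, U=F — not both ✓
  (2) U=F, S=F — same ✓
  (3) {V, D, S}: 1 true — at least one ✓
  (4) {U, D, E, V}: 2/4 true — not all ✓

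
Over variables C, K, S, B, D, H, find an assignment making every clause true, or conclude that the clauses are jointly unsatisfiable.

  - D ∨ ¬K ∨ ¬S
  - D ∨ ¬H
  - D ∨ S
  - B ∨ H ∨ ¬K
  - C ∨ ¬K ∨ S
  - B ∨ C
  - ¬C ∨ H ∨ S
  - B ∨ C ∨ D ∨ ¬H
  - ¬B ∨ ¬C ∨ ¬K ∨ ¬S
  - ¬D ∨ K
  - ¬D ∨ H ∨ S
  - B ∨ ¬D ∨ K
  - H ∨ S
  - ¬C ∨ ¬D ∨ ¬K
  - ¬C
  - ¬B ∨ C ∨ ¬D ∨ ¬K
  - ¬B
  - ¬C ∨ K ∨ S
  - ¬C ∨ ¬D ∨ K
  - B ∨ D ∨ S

Case C = True:
  Clause (¬C) is falsified — contradiction.
Case C = False:
  (B ∨ C) forces B = True.
  Clause (¬B) is falsified — contradiction.
Both cases fail, so the formula is unsatisfiable.

Unsatisfiable — no assignment works.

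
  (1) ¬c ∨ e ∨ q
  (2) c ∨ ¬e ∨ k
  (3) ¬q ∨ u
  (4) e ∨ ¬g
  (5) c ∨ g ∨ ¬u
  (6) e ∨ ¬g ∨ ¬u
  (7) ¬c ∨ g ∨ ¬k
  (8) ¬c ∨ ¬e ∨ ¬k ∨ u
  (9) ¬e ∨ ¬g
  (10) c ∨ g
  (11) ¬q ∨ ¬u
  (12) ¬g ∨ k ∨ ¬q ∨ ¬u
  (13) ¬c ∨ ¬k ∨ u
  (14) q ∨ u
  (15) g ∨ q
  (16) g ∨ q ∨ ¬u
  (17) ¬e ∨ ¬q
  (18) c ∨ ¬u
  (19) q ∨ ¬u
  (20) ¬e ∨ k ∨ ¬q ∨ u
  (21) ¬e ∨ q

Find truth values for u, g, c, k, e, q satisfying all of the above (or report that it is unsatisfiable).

Case u = True:
  (¬q ∨ ¬u) forces q = False.
  Clause (q ∨ ¬u) is falsified — contradiction.
Case u = False:
  (¬q ∨ u) forces q = False.
  Clause (q ∨ u) is falsified — contradiction.
Both cases fail, so the formula is unsatisfiable.

No satisfying assignment exists.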